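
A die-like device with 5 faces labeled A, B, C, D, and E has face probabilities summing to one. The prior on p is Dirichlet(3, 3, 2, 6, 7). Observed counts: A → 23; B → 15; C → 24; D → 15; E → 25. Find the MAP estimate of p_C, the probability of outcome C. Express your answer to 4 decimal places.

MAP estimate of p_C = 0.2119

The posterior is Dirichlet(αᵢ + nᵢ) = Dirichlet(26, 18, 26, 21, 32).
For a Dirichlet(a₁,…,a_K) with all aᵢ > 1, the mode has j-th component (aⱼ − 1)/(Σaᵢ − K).
Here Σaᵢ = 123 and K = 5, so p_C = (26 − 1)/(123 − 5) = 25/118 ≈ 0.2119.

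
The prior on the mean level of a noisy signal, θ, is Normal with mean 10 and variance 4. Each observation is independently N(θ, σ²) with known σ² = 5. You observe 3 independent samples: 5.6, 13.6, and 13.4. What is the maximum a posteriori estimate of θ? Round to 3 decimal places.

θ̂_MAP = 10.612

n = 3; x̄ = (5.6 + 13.6 + 13.4)/3 = 32.6/3 = 163/15 ≈ 10.8667.
For a Normal prior and Normal likelihood with known variance, the posterior is Normal; its mode equals its mean, the precision-weighted average.
Prior precision 1/σ₀² = 1/4 = 0.25; data precision n/σ² = 3/5 = 0.6.
θ̂ = (0.25·10 + 0.6·(163/15)) / (0.25 + 0.6) = 9.02/0.85 = 902/85 ≈ 10.612.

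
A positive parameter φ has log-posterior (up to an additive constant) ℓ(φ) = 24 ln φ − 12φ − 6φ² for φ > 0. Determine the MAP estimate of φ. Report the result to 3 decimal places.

ℓ'(φ) = 24/φ − 12 − 12φ. Setting this to zero and multiplying by φ: 12φ² + 12φ − 24 = 0.
φ = (−12 + √(12² + 4·12·24)) / (2·12) = (−12 + √1296) / 24 = (−12 + 36)/24 = 1.
ℓ''(φ) = −24/φ² − 12 < 0, confirming a maximum.

φ̂_MAP = 1.000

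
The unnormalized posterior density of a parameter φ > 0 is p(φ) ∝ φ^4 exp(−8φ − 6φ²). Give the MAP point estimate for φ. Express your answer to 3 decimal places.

ℓ'(φ) = 4/φ − 8 − 12φ. Setting this to zero and multiplying by φ: 12φ² + 8φ − 4 = 0.
φ = (−8 + √(8² + 4·12·4)) / (2·12) = (−8 + √256) / 24 = (−8 + 16)/24 = 1/3.
ℓ''(φ) = −4/φ² − 12 < 0, confirming a maximum.

φ̂_MAP = 0.333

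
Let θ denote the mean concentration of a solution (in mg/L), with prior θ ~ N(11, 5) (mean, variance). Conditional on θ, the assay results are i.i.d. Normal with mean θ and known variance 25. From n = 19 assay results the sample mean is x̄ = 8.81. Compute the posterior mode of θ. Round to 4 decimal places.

θ̂_MAP = 9.2663

n = 19, x̄ = 8.81.
For a Normal prior and Normal likelihood with known variance, the posterior is Normal; its mode equals its mean, the precision-weighted average.
Prior precision 1/σ₀² = 1/5 = 0.2; data precision n/σ² = 19/25 = 0.76.
θ̂ = (0.2·11 + 0.76·8.81) / (0.2 + 0.76) = 8.8956/0.96 = 9.26625 ≈ 9.2663.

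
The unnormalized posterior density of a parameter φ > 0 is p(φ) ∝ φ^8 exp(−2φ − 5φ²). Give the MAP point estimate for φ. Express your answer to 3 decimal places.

ℓ'(φ) = 8/φ − 2 − 10φ. Setting this to zero and multiplying by φ: 10φ² + 2φ − 8 = 0.
φ = (−2 + √(2² + 4·10·8)) / (2·10) = (−2 + √324) / 20 = (−2 + 18)/20 = 4/5.
ℓ''(φ) = −8/φ² − 10 < 0, confirming a maximum.

φ̂_MAP = 0.800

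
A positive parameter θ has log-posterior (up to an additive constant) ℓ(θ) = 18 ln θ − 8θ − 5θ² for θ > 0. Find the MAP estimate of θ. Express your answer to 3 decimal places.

θ̂_MAP = 1.000

ℓ'(θ) = 18/θ − 8 − 10θ. Setting this to zero and multiplying by θ: 10θ² + 8θ − 18 = 0.
θ = (−8 + √(8² + 4·10·18)) / (2·10) = (−8 + √784) / 20 = (−8 + 28)/20 = 1.
ℓ''(θ) = −18/θ² − 10 < 0, confirming a maximum.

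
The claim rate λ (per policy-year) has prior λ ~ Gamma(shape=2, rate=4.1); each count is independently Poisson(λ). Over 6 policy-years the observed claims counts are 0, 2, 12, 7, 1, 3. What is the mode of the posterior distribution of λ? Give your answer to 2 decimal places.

Σxᵢ = 0+2+12+7+1+3 = 25, with n = 6.
Posterior ∝ λe^(−4.1λ) · λ^25e^(−6λ) = λ^26e^(−10.1λ), i.e. Gamma(shape=27, rate=10.1).
The mode of a Gamma(a, b) with a ≥ 1 (shape–rate) is (a−1)/b = 26/10.1 ≈ 2.57.

λ̂_MAP = 2.57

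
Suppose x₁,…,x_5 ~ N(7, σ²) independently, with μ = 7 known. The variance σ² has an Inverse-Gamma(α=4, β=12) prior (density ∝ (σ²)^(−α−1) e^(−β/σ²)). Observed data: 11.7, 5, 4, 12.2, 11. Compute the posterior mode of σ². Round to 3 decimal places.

Sum of squared deviations about the known mean: SS = (11.7−7)² + (5−7)² + (4−7)² + (12.2−7)² + (11−7)² = 78.13.
The Normal likelihood contributes (σ²)^(−n/2) exp(−SS/(2σ²)), so the posterior is Inverse-Gamma(α + n/2, β + SS/2) = Inverse-Gamma(6.5, 51.065).
The mode of Inverse-Gamma(a, b) is b/(a+1) = 51.065/7.5 ≈ 6.809.

σ̂²_MAP = 6.809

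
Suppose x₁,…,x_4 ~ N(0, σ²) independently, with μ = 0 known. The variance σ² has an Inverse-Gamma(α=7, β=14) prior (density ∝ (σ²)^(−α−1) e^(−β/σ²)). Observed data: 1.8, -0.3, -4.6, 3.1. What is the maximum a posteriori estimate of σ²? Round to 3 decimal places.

Sum of squared deviations about the known mean: SS = (1.8−0)² + (-0.3−0)² + (-4.6−0)² + (3.1−0)² = 34.1.
The Normal likelihood contributes (σ²)^(−n/2) exp(−SS/(2σ²)), so the posterior is Inverse-Gamma(α + n/2, β + SS/2) = Inverse-Gamma(9, 31.05).
The mode of Inverse-Gamma(a, b) is b/(a+1) = 31.05/10 ≈ 3.105.

σ̂²_MAP = 3.105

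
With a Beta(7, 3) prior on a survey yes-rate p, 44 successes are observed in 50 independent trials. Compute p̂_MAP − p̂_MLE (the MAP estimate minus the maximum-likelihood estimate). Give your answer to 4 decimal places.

Posterior is Beta(51, 9); MAP = (51−1)/(60−2) = 50/58 ≈ 0.86207.
MLE ignores the prior: p̂_MLE = k/n = 44/50 ≈ 0.88000.
Difference = 50/58 − 44/50 = -13/725 ≈ -0.0179.

MAP − MLE = -0.0179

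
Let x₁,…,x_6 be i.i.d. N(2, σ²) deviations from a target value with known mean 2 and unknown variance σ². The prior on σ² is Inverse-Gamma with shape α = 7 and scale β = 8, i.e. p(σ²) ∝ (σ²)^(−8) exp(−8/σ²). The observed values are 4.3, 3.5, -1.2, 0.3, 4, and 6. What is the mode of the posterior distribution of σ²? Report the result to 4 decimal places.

Sum of squared deviations about the known mean: SS = (4.3−2)² + (3.5−2)² + (-1.2−2)² + (0.3−2)² + (4−2)² + (6−2)² = 40.67.
The Normal likelihood contributes (σ²)^(−n/2) exp(−SS/(2σ²)), so the posterior is Inverse-Gamma(α + n/2, β + SS/2) = Inverse-Gamma(10, 28.335).
The mode of Inverse-Gamma(a, b) is b/(a+1) = 28.335/11 ≈ 2.5759.

σ̂²_MAP = 2.5759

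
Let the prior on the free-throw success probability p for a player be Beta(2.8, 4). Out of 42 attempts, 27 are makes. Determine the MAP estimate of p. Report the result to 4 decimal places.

Prior: Beta(2.8, 4).
Data: 27 successes in 42 trials. The binomial likelihood contributes p^27(1−p)^15, so the posterior is Beta(2.8+27, 4+15) = Beta(29.8, 19).
For Beta(a, b) with a, b > 1 the mode is (a−1)/(a+b−2) = 28.8/46.8 ≈ 0.6154.

p̂_MAP = 0.6154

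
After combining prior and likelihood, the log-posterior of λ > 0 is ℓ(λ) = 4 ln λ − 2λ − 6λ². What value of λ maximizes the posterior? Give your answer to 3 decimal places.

λ̂_MAP = 0.500

ℓ'(λ) = 4/λ − 2 − 12λ. Setting this to zero and multiplying by λ: 12λ² + 2λ − 4 = 0.
λ = (−2 + √(2² + 4·12·4)) / (2·12) = (−2 + √196) / 24 = (−2 + 14)/24 = 1/2.
ℓ''(λ) = −4/λ² − 12 < 0, confirming a maximum.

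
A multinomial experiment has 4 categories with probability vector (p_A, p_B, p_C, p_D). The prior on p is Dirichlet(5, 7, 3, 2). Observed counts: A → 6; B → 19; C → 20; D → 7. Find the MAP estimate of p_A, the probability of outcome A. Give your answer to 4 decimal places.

The posterior is Dirichlet(αᵢ + nᵢ) = Dirichlet(11, 26, 23, 9).
For a Dirichlet(a₁,…,a_K) with all aᵢ > 1, the mode has j-th component (aⱼ − 1)/(Σaᵢ − K).
Here Σaᵢ = 69 and K = 4, so p_A = (11 − 1)/(69 − 4) = 10/65 ≈ 0.1538.

MAP estimate of p_A = 0.1538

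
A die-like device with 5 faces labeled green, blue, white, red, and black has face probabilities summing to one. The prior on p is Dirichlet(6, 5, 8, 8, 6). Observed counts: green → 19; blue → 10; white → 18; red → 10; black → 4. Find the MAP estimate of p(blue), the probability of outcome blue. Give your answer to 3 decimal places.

MAP estimate of p(blue) = 0.157

The posterior is Dirichlet(αᵢ + nᵢ) = Dirichlet(25, 15, 26, 18, 10).
For a Dirichlet(a₁,…,a_K) with all aᵢ > 1, the mode has j-th component (aⱼ − 1)/(Σaᵢ − K).
Here Σaᵢ = 94 and K = 5, so p(blue) = (15 − 1)/(94 − 5) = 14/89 ≈ 0.157.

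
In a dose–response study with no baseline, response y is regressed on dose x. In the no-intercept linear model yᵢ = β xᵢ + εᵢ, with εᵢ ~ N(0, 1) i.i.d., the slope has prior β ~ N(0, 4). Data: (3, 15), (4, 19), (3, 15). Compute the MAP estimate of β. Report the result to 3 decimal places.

β̂_MAP = 4.847

log p(β | y) = −Σ(yᵢ − βxᵢ)²/(2·1) − β²/(2·4) + const.
Setting the derivative to zero: Σxᵢ(yᵢ − βxᵢ)/1 − β/4 = 0, so β = Σxᵢyᵢ / (Σxᵢ² + σ²/τ²).
Σxᵢyᵢ = 3·15 + 4·19 + 3·15 = 166; Σxᵢ² = 34; σ²/τ² = 0.25.
β̂_MAP = 166 / (34 + 0.25) = 166/34.25 ≈ 4.847.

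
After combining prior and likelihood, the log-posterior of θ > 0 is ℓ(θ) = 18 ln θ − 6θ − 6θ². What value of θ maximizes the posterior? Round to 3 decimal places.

θ̂_MAP = 1.000

ℓ'(θ) = 18/θ − 6 − 12θ. Setting this to zero and multiplying by θ: 12θ² + 6θ − 18 = 0.
θ = (−6 + √(6² + 4·12·18)) / (2·12) = (−6 + √900) / 24 = (−6 + 30)/24 = 1.
ℓ''(θ) = −18/θ² − 12 < 0, confirming a maximum.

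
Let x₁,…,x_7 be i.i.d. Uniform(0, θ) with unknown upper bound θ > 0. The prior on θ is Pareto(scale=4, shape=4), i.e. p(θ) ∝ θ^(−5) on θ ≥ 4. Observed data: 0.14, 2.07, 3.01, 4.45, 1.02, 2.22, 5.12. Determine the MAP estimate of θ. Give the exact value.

θ̂_MAP = 5.12

The Uniform(0, θ) likelihood is θ^(−n) for θ ≥ max(xᵢ), zero otherwise. Here max(xᵢ) = 5.12.
Posterior ∝ θ^(−5) · θ^(−7) = θ^(−12) on θ ≥ max(4, 5.12) = 5.12.
This density is strictly decreasing in θ, so the posterior mode lies at the lower boundary of the support.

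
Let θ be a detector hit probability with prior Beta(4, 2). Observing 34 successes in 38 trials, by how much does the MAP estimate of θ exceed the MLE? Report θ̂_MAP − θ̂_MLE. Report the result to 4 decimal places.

MAP − MLE = -0.0138

Posterior is Beta(38, 6); MAP = (38−1)/(44−2) = 37/42 ≈ 0.88095.
MLE ignores the prior: θ̂_MLE = k/n = 34/38 ≈ 0.89474.
Difference = 37/42 − 34/38 = -11/798 ≈ -0.0138.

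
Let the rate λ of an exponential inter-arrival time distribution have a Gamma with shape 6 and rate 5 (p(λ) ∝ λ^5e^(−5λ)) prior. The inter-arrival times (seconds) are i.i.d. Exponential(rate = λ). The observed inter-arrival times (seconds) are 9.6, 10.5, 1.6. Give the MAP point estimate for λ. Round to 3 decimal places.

λ̂_MAP = 0.300

The Exponential(rate=λ) likelihood is ∝ λ^n e^(−λΣtᵢ). Here n = 3 and Σtᵢ = 9.6 + 10.5 + 1.6 = 21.7.
Posterior ∝ λ^5e^(−5λ) · λ^3e^(−21.7λ) = λ^8e^(−26.7λ), i.e. Gamma(9, 26.7).
Mode = (a−1)/b = 8/26.7 ≈ 0.300.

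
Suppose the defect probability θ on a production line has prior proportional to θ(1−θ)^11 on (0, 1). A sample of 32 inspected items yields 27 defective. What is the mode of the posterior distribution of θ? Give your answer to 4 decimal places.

θ̂_MAP = 0.6364

The prior density ∝ θ(1−θ)^11 is the kernel of Beta(2, 12).
Data: 27 successes in 32 trials. The binomial likelihood contributes θ^27(1−θ)^5, so the posterior is Beta(2+27, 12+5) = Beta(29, 17).
For Beta(a, b) with a, b > 1 the mode is (a−1)/(a+b−2) = 28/44 ≈ 0.6364.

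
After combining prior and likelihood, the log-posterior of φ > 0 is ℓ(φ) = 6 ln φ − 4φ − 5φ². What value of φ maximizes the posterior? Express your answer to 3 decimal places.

ℓ'(φ) = 6/φ − 4 − 10φ. Setting this to zero and multiplying by φ: 10φ² + 4φ − 6 = 0.
φ = (−4 + √(4² + 4·10·6)) / (2·10) = (−4 + √256) / 20 = (−4 + 16)/20 = 3/5.
ℓ''(φ) = −6/φ² − 10 < 0, confirming a maximum.

φ̂_MAP = 0.600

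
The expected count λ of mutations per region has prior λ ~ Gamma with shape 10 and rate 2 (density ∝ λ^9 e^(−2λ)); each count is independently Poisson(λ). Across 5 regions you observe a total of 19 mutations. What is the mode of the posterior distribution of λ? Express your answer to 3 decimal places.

Σxᵢ = 19, n = 5.
Posterior ∝ λ^9e^(−2λ) · λ^19e^(−5λ) = λ^28e^(−7λ), i.e. Gamma(shape=29, rate=7).
The mode of a Gamma(a, b) with a ≥ 1 (shape–rate) is (a−1)/b = 28/7 ≈ 4.000.

λ̂_MAP = 4.000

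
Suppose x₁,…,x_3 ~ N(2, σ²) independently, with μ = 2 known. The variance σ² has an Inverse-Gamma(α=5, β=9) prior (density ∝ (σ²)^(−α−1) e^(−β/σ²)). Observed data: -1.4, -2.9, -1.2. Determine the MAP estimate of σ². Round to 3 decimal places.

σ̂²_MAP = 4.254

Sum of squared deviations about the known mean: SS = (-1.4−2)² + (-2.9−2)² + (-1.2−2)² = 45.81.
The Normal likelihood contributes (σ²)^(−n/2) exp(−SS/(2σ²)), so the posterior is Inverse-Gamma(α + n/2, β + SS/2) = Inverse-Gamma(6.5, 31.905).
The mode of Inverse-Gamma(a, b) is b/(a+1) = 31.905/7.5 ≈ 4.254.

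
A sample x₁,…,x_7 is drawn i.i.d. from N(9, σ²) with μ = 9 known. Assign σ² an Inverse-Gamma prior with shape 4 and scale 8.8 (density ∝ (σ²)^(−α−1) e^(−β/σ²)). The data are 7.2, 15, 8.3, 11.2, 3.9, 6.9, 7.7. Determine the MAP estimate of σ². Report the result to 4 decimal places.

σ̂²_MAP = 5.5459

Sum of squared deviations about the known mean: SS = (7.2−9)² + (15−9)² + (8.3−9)² + (11.2−9)² + (3.9−9)² + (6.9−9)² + (7.7−9)² = 76.68.
The Normal likelihood contributes (σ²)^(−n/2) exp(−SS/(2σ²)), so the posterior is Inverse-Gamma(α + n/2, β + SS/2) = Inverse-Gamma(7.5, 47.14).
The mode of Inverse-Gamma(a, b) is b/(a+1) = 47.14/8.5 ≈ 5.5459.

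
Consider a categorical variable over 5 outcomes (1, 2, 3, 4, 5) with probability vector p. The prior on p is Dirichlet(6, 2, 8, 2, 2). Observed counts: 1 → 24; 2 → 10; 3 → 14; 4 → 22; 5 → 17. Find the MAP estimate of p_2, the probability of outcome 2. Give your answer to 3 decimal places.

The posterior is Dirichlet(αᵢ + nᵢ) = Dirichlet(30, 12, 22, 24, 19).
For a Dirichlet(a₁,…,a_K) with all aᵢ > 1, the mode has j-th component (aⱼ − 1)/(Σaᵢ − K).
Here Σaᵢ = 107 and K = 5, so p_2 = (12 − 1)/(107 − 5) = 11/102 ≈ 0.108.

MAP estimate: 0.108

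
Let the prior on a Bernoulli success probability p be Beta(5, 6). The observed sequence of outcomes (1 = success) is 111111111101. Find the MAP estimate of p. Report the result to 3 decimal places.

p̂_MAP = 0.714

Prior: Beta(5, 6).
Data: 11 successes in 12 trials (from the sequence). The binomial likelihood contributes p^11(1−p)^1, so the posterior is Beta(5+11, 6+1) = Beta(16, 7).
For Beta(a, b) with a, b > 1 the mode is (a−1)/(a+b−2) = 15/21 ≈ 0.714.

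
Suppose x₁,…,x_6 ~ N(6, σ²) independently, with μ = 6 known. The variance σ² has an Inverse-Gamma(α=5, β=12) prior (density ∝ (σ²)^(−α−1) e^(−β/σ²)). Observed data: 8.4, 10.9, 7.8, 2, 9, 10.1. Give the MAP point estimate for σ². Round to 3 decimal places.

Sum of squared deviations about the known mean: SS = (8.4−6)² + (10.9−6)² + (7.8−6)² + (2−6)² + (9−6)² + (10.1−6)² = 74.82.
The Normal likelihood contributes (σ²)^(−n/2) exp(−SS/(2σ²)), so the posterior is Inverse-Gamma(α + n/2, β + SS/2) = Inverse-Gamma(8, 49.41).
The mode of Inverse-Gamma(a, b) is b/(a+1) = 49.41/9 ≈ 5.490.

σ̂²_MAP = 5.490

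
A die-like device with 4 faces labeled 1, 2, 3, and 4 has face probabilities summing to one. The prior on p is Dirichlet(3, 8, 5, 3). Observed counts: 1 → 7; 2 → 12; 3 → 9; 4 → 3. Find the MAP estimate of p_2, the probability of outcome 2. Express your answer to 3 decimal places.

The posterior is Dirichlet(αᵢ + nᵢ) = Dirichlet(10, 20, 14, 6).
For a Dirichlet(a₁,…,a_K) with all aᵢ > 1, the mode has j-th component (aⱼ − 1)/(Σaᵢ − K).
Here Σaᵢ = 50 and K = 4, so p_2 = (20 − 1)/(50 − 4) = 19/46 ≈ 0.413.

MAP estimate: 0.413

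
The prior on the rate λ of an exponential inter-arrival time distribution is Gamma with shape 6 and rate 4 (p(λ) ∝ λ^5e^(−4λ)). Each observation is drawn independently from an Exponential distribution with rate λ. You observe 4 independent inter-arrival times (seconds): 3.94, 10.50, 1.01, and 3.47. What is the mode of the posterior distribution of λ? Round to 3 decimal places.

λ̂_MAP = 0.393

The Exponential(rate=λ) likelihood is ∝ λ^n e^(−λΣtᵢ). Here n = 4 and Σtᵢ = 3.94 + 10.50 + 1.01 + 3.47 = 18.92.
Posterior ∝ λ^5e^(−4λ) · λ^4e^(−18.92λ) = λ^9e^(−22.92λ), i.e. Gamma(10, 22.92).
Mode = (a−1)/b = 9/22.92 ≈ 0.393.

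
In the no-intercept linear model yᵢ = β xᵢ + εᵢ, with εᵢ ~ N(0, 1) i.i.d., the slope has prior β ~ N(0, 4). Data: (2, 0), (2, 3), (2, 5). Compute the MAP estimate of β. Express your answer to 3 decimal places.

log p(β | y) = −Σ(yᵢ − βxᵢ)²/(2·1) − β²/(2·4) + const.
Setting the derivative to zero: Σxᵢ(yᵢ − βxᵢ)/1 − β/4 = 0, so β = Σxᵢyᵢ / (Σxᵢ² + σ²/τ²).
Σxᵢyᵢ = 2·0 + 2·3 + 2·5 = 16; Σxᵢ² = 12; σ²/τ² = 0.25.
β̂_MAP = 16 / (12 + 0.25) = 16/12.25 ≈ 1.306.

β̂_MAP = 1.306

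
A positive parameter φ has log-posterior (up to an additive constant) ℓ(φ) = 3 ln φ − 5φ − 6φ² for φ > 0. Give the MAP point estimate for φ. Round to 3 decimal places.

ℓ'(φ) = 3/φ − 5 − 12φ. Setting this to zero and multiplying by φ: 12φ² + 5φ − 3 = 0.
φ = (−5 + √(5² + 4·12·3)) / (2·12) = (−5 + √169) / 24 = (−5 + 13)/24 = 1/3.
ℓ''(φ) = −3/φ² − 12 < 0, confirming a maximum.

φ̂_MAP = 0.333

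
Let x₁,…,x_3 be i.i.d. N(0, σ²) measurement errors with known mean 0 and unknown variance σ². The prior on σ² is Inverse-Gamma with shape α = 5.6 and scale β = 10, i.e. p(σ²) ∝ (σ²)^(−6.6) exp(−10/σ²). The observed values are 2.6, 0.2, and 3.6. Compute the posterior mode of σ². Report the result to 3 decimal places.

σ̂²_MAP = 2.454

Sum of squared deviations about the known mean: SS = (2.6−0)² + (0.2−0)² + (3.6−0)² = 19.76.
The Normal likelihood contributes (σ²)^(−n/2) exp(−SS/(2σ²)), so the posterior is Inverse-Gamma(α + n/2, β + SS/2) = Inverse-Gamma(7.1, 19.88).
The mode of Inverse-Gamma(a, b) is b/(a+1) = 19.88/8.1 ≈ 2.454.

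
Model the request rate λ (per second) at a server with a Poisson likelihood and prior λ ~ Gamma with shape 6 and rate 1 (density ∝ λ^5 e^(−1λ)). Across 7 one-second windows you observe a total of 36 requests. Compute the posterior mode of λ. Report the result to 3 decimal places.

Σxᵢ = 36, n = 7.
Posterior ∝ λ^5e^(−1λ) · λ^36e^(−7λ) = λ^41e^(−8λ), i.e. Gamma(shape=42, rate=8).
The mode of a Gamma(a, b) with a ≥ 1 (shape–rate) is (a−1)/b = 41/8 ≈ 5.125.

λ̂_MAP = 5.125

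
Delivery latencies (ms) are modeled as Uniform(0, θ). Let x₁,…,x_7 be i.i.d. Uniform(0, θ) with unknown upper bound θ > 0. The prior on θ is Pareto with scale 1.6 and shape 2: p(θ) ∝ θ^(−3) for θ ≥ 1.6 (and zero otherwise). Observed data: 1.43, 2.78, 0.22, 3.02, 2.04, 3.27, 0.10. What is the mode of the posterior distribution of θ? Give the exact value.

θ̂_MAP = 3.27

The Uniform(0, θ) likelihood is θ^(−n) for θ ≥ max(xᵢ), zero otherwise. Here max(xᵢ) = 3.27.
Posterior ∝ θ^(−3) · θ^(−7) = θ^(−10) on θ ≥ max(1.6, 3.27) = 3.27.
This density is strictly decreasing in θ, so the posterior mode lies at the lower boundary of the support.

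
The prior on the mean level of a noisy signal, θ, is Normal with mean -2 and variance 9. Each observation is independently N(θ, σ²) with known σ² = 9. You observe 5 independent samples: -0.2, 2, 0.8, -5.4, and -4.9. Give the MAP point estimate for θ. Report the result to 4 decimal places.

n = 5; x̄ = ((-0.2) + 2 + 0.8 + (-5.4) + (-4.9))/5 = -7.7/5 = -1.54.
For a Normal prior and Normal likelihood with known variance, the posterior is Normal; its mode equals its mean, the precision-weighted average.
Prior precision 1/σ₀² = 1/9; data precision n/σ² = 5/9.
θ̂ = ((1/9)·(-2) + (5/9)·(-1.54)) / (1/9 + 5/9) = (-97/90)/(2/3) = -97/60 ≈ -1.6167.

θ̂_MAP = -1.6167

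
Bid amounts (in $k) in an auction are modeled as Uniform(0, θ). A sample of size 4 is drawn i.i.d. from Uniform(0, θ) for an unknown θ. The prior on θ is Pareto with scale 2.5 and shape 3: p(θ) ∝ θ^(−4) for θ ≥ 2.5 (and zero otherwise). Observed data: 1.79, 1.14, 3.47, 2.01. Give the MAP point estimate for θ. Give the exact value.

θ̂_MAP = 3.47

The Uniform(0, θ) likelihood is θ^(−n) for θ ≥ max(xᵢ), zero otherwise. Here max(xᵢ) = 3.47.
Posterior ∝ θ^(−4) · θ^(−4) = θ^(−8) on θ ≥ max(2.5, 3.47) = 3.47.
This density is strictly decreasing in θ, so the posterior mode lies at the lower boundary of the support.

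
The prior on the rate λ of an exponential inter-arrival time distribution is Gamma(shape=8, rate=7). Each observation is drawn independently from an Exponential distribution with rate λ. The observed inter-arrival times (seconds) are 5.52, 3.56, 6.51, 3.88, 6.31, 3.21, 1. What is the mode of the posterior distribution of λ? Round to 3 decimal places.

The Exponential(rate=λ) likelihood is ∝ λ^n e^(−λΣtᵢ). Here n = 7 and Σtᵢ = 5.52 + 3.56 + 6.51 + 3.88 + 6.31 + 3.21 + 1 = 29.99.
Posterior ∝ λ^7e^(−7λ) · λ^7e^(−29.99λ) = λ^14e^(−36.99λ), i.e. Gamma(15, 36.99).
Mode = (a−1)/b = 14/36.99 ≈ 0.378.

λ̂_MAP = 0.378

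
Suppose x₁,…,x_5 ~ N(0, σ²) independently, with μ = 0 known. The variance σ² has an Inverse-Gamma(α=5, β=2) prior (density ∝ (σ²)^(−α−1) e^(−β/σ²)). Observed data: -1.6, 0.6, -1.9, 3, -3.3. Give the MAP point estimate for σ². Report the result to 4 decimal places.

σ̂²_MAP = 1.7894

Sum of squared deviations about the known mean: SS = (-1.6−0)² + (0.6−0)² + (-1.9−0)² + (3−0)² + (-3.3−0)² = 26.42.
The Normal likelihood contributes (σ²)^(−n/2) exp(−SS/(2σ²)), so the posterior is Inverse-Gamma(α + n/2, β + SS/2) = Inverse-Gamma(7.5, 15.21).
The mode of Inverse-Gamma(a, b) is b/(a+1) = 15.21/8.5 ≈ 1.7894.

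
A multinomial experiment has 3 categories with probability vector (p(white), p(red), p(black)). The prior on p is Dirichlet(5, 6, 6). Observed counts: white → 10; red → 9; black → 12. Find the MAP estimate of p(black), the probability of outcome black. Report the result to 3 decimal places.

The posterior is Dirichlet(αᵢ + nᵢ) = Dirichlet(15, 15, 18).
For a Dirichlet(a₁,…,a_K) with all aᵢ > 1, the mode has j-th component (aⱼ − 1)/(Σaᵢ − K).
Here Σaᵢ = 48 and K = 3, so p(black) = (18 − 1)/(48 − 3) = 17/45 ≈ 0.378.

MAP estimate of p(black) = 0.378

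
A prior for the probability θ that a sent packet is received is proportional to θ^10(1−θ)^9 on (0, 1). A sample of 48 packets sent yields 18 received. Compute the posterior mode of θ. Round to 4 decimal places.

The prior density ∝ θ^10(1−θ)^9 is the kernel of Beta(11, 10).
Data: 18 successes in 48 trials. The binomial likelihood contributes θ^18(1−θ)^30, so the posterior is Beta(11+18, 10+30) = Beta(29, 40).
For Beta(a, b) with a, b > 1 the mode is (a−1)/(a+b−2) = 28/67 ≈ 0.4179.

θ̂_MAP = 0.4179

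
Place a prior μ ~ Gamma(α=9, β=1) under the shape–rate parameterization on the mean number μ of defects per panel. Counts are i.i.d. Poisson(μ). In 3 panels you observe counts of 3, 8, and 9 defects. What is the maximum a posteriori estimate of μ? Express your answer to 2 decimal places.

Σxᵢ = 3+8+9 = 20, with n = 3.
Posterior ∝ μ^8e^(−1μ) · μ^20e^(−3μ) = μ^28e^(−4μ), i.e. Gamma(shape=29, rate=4).
The mode of a Gamma(a, b) with a ≥ 1 (shape–rate) is (a−1)/b = 28/4 ≈ 7.00.

μ̂_MAP = 7.00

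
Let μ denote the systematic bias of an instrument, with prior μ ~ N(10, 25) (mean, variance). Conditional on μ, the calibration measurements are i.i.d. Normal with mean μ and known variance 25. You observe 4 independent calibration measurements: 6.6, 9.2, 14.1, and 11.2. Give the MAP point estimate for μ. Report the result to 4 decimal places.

n = 4; x̄ = (6.6 + 9.2 + 14.1 + 11.2)/4 = 41.1/4 = 10.275.
For a Normal prior and Normal likelihood with known variance, the posterior is Normal; its mode equals its mean, the precision-weighted average.
Prior precision 1/σ₀² = 1/25 = 0.04; data precision n/σ² = 4/25 = 0.16.
μ̂ = (0.04·10 + 0.16·10.275) / (0.04 + 0.16) = 2.044/0.2 = 10.2200.

μ̂_MAP = 10.2200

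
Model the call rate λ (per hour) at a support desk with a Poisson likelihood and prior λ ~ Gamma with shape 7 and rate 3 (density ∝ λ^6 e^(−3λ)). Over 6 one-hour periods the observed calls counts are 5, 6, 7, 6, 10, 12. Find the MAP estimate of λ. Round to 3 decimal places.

Σxᵢ = 5+6+7+6+10+12 = 46, with n = 6.
Posterior ∝ λ^6e^(−3λ) · λ^46e^(−6λ) = λ^52e^(−9λ), i.e. Gamma(shape=53, rate=9).
The mode of a Gamma(a, b) with a ≥ 1 (shape–rate) is (a−1)/b = 52/9 ≈ 5.778.

λ̂_MAP = 5.778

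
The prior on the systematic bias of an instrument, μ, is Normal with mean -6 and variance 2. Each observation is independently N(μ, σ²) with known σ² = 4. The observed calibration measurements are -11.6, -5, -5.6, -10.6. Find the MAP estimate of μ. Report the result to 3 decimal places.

n = 4; x̄ = ((-11.6) + (-5) + (-5.6) + (-10.6))/4 = -32.8/4 = -8.2.
For a Normal prior and Normal likelihood with known variance, the posterior is Normal; its mode equals its mean, the precision-weighted average.
Prior precision 1/σ₀² = 1/2 = 0.5; data precision n/σ² = 4/4 = 1.
μ̂ = (0.5·(-6) + 1·(-8.2)) / (0.5 + 1) = (-11.2)/1.5 = -112/15 ≈ -7.467.

μ̂_MAP = -7.467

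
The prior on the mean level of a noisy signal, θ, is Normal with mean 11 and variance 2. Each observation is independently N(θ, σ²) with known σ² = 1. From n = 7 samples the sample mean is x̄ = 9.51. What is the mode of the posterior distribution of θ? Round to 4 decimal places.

θ̂_MAP = 9.6093

n = 7, x̄ = 9.51.
For a Normal prior and Normal likelihood with known variance, the posterior is Normal; its mode equals its mean, the precision-weighted average.
Prior precision 1/σ₀² = 1/2 = 0.5; data precision n/σ² = 7/1 = 7.
θ̂ = (0.5·11 + 7·9.51) / (0.5 + 7) = 72.07/7.5 = 7207/750 ≈ 9.6093.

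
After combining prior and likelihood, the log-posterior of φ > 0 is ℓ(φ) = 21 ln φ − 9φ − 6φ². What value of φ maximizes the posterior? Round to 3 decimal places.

ℓ'(φ) = 21/φ − 9 − 12φ. Setting this to zero and multiplying by φ: 12φ² + 9φ − 21 = 0.
φ = (−9 + √(9² + 4·12·21)) / (2·12) = (−9 + √1089) / 24 = (−9 + 33)/24 = 1.
ℓ''(φ) = −21/φ² − 12 < 0, confirming a maximum.

φ̂_MAP = 1.000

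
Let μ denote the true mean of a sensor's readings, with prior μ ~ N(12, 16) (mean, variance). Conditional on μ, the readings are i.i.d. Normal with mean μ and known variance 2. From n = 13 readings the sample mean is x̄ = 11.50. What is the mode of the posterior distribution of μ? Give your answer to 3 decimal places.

n = 13, x̄ = 11.50.
For a Normal prior and Normal likelihood with known variance, the posterior is Normal; its mode equals its mean, the precision-weighted average.
Prior precision 1/σ₀² = 1/16 = 0.0625; data precision n/σ² = 13/2 = 6.5.
μ̂ = (0.0625·12 + 6.5·11.5) / (0.0625 + 6.5) = 75.5/6.5625 = 1208/105 ≈ 11.505.

μ̂_MAP = 11.505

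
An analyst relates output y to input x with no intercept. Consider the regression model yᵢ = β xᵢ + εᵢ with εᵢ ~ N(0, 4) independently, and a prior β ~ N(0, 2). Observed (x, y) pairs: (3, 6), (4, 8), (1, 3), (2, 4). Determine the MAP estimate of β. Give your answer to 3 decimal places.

log p(β | y) = −Σ(yᵢ − βxᵢ)²/(2·4) − β²/(2·2) + const.
Setting the derivative to zero: Σxᵢ(yᵢ − βxᵢ)/4 − β/2 = 0, so β = Σxᵢyᵢ / (Σxᵢ² + σ²/τ²).
Σxᵢyᵢ = 3·6 + 4·8 + 1·3 + 2·4 = 61; Σxᵢ² = 30; σ²/τ² = 2.
β̂_MAP = 61 / (30 + 2) = 61/32 ≈ 1.906.

β̂_MAP = 1.906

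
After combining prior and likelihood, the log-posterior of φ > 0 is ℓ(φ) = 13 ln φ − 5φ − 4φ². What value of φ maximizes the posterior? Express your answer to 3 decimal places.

φ̂_MAP = 1.000

ℓ'(φ) = 13/φ − 5 − 8φ. Setting this to zero and multiplying by φ: 8φ² + 5φ − 13 = 0.
φ = (−5 + √(5² + 4·8·13)) / (2·8) = (−5 + √441) / 16 = (−5 + 21)/16 = 1.
ℓ''(φ) = −13/φ² − 8 < 0, confirming a maximum.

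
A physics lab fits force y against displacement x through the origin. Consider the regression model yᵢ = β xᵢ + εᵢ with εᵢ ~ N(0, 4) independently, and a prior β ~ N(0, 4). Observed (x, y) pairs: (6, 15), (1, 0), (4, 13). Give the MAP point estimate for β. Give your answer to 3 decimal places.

β̂_MAP = 2.630

log p(β | y) = −Σ(yᵢ − βxᵢ)²/(2·4) − β²/(2·4) + const.
Setting the derivative to zero: Σxᵢ(yᵢ − βxᵢ)/4 − β/4 = 0, so β = Σxᵢyᵢ / (Σxᵢ² + σ²/τ²).
Σxᵢyᵢ = 6·15 + 1·0 + 4·13 = 142; Σxᵢ² = 53; σ²/τ² = 1.
β̂_MAP = 142 / (53 + 1) = 142/54 ≈ 2.630.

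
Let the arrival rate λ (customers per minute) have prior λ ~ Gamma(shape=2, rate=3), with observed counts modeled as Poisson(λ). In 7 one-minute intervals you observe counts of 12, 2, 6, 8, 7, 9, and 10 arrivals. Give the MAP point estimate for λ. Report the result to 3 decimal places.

λ̂_MAP = 5.500

Σxᵢ = 12+2+6+8+7+9+10 = 54, with n = 7.
Posterior ∝ λe^(−3λ) · λ^54e^(−7λ) = λ^55e^(−10λ), i.e. Gamma(shape=56, rate=10).
The mode of a Gamma(a, b) with a ≥ 1 (shape–rate) is (a−1)/b = 55/10 ≈ 5.500.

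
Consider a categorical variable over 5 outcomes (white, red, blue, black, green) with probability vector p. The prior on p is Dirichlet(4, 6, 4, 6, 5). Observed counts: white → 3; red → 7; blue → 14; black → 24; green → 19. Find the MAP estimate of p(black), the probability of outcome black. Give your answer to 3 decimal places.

The posterior is Dirichlet(αᵢ + nᵢ) = Dirichlet(7, 13, 18, 30, 24).
For a Dirichlet(a₁,…,a_K) with all aᵢ > 1, the mode has j-th component (aⱼ − 1)/(Σaᵢ − K).
Here Σaᵢ = 92 and K = 5, so p(black) = (30 − 1)/(92 − 5) = 29/87 ≈ 0.333.

MAP estimate of p(black) = 0.333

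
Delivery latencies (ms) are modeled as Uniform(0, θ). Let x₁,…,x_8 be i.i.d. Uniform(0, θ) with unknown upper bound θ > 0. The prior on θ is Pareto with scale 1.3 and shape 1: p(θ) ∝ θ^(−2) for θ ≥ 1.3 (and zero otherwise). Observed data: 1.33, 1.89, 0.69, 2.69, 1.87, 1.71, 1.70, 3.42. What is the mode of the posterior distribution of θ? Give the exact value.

θ̂_MAP = 3.42

The Uniform(0, θ) likelihood is θ^(−n) for θ ≥ max(xᵢ), zero otherwise. Here max(xᵢ) = 3.42.
Posterior ∝ θ^(−2) · θ^(−8) = θ^(−10) on θ ≥ max(1.3, 3.42) = 3.42.
This density is strictly decreasing in θ, so the posterior mode lies at the lower boundary of the support.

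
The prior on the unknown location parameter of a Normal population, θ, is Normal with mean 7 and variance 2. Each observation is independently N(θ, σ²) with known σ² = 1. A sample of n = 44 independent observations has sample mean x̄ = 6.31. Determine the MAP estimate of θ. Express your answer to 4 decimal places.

θ̂_MAP = 6.3178

n = 44, x̄ = 6.31.
For a Normal prior and Normal likelihood with known variance, the posterior is Normal; its mode equals its mean, the precision-weighted average.
Prior precision 1/σ₀² = 1/2 = 0.5; data precision n/σ² = 44/1 = 44.
θ̂ = (0.5·7 + 44·6.31) / (0.5 + 44) = 281.14/44.5 = 14057/2225 ≈ 6.3178.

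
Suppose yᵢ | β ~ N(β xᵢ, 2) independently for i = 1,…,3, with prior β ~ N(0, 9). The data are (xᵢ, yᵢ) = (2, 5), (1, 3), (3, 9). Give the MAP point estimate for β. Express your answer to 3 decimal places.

log p(β | y) = −Σ(yᵢ − βxᵢ)²/(2·2) − β²/(2·9) + const.
Setting the derivative to zero: Σxᵢ(yᵢ − βxᵢ)/2 − β/9 = 0, so β = Σxᵢyᵢ / (Σxᵢ² + σ²/τ²).
Σxᵢyᵢ = 2·5 + 1·3 + 3·9 = 40; Σxᵢ² = 14; σ²/τ² = 2/9.
β̂_MAP = 40 / (14 + 2/9) = 40/(128/9) = 45/16 ≈ 2.813.

β̂_MAP = 2.813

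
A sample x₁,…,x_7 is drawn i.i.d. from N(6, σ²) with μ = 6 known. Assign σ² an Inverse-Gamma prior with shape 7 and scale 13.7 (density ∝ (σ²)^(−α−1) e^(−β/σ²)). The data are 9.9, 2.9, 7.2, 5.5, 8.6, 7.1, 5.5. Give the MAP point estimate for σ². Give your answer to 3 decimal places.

Sum of squared deviations about the known mean: SS = (9.9−6)² + (2.9−6)² + (7.2−6)² + (5.5−6)² + (8.6−6)² + (7.1−6)² + (5.5−6)² = 34.73.
The Normal likelihood contributes (σ²)^(−n/2) exp(−SS/(2σ²)), so the posterior is Inverse-Gamma(α + n/2, β + SS/2) = Inverse-Gamma(10.5, 31.065).
The mode of Inverse-Gamma(a, b) is b/(a+1) = 31.065/11.5 ≈ 2.701.

σ̂²_MAP = 2.701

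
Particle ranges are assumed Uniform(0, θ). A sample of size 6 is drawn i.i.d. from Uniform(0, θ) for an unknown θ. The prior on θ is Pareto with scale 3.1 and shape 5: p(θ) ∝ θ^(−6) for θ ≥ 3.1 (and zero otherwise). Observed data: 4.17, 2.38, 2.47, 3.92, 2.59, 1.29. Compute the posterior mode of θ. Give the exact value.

θ̂_MAP = 4.17

The Uniform(0, θ) likelihood is θ^(−n) for θ ≥ max(xᵢ), zero otherwise. Here max(xᵢ) = 4.17.
Posterior ∝ θ^(−6) · θ^(−6) = θ^(−12) on θ ≥ max(3.1, 4.17) = 4.17.
This density is strictly decreasing in θ, so the posterior mode lies at the lower boundary of the support.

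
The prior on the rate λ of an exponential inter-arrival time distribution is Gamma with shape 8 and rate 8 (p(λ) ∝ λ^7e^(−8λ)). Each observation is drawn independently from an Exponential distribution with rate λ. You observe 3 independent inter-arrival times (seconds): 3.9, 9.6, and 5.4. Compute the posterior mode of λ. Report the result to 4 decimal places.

λ̂_MAP = 0.3717

The Exponential(rate=λ) likelihood is ∝ λ^n e^(−λΣtᵢ). Here n = 3 and Σtᵢ = 3.9 + 9.6 + 5.4 = 18.9.
Posterior ∝ λ^7e^(−8λ) · λ^3e^(−18.9λ) = λ^10e^(−26.9λ), i.e. Gamma(11, 26.9).
Mode = (a−1)/b = 10/26.9 ≈ 0.3717.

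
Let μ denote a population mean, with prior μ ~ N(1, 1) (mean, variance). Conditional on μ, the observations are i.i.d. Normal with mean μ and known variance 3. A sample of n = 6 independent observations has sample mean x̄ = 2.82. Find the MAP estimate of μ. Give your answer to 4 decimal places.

μ̂_MAP = 2.2133

n = 6, x̄ = 2.82.
For a Normal prior and Normal likelihood with known variance, the posterior is Normal; its mode equals its mean, the precision-weighted average.
Prior precision 1/σ₀² = 1/1 = 1; data precision n/σ² = 6/3 = 2.
μ̂ = (1·1 + 2·2.82) / (1 + 2) = 6.64/3 = 166/75 ≈ 2.2133.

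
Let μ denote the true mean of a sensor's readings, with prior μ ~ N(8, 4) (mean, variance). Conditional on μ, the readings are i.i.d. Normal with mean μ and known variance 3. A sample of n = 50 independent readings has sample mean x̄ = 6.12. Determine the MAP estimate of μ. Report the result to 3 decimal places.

μ̂_MAP = 6.148

n = 50, x̄ = 6.12.
For a Normal prior and Normal likelihood with known variance, the posterior is Normal; its mode equals its mean, the precision-weighted average.
Prior precision 1/σ₀² = 1/4 = 0.25; data precision n/σ² = 50/3.
μ̂ = (0.25·8 + (50/3)·6.12) / (0.25 + 50/3) = 104/(203/12) = 1248/203 ≈ 6.148.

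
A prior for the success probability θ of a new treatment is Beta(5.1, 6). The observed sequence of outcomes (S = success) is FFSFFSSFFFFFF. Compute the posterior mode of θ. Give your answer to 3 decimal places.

θ̂_MAP = 0.321

Prior: Beta(5.1, 6).
Data: 3 successes in 13 trials (from the sequence). The binomial likelihood contributes θ^3(1−θ)^10, so the posterior is Beta(5.1+3, 6+10) = Beta(8.1, 16).
For Beta(a, b) with a, b > 1 the mode is (a−1)/(a+b−2) = 7.1/22.1 ≈ 0.321.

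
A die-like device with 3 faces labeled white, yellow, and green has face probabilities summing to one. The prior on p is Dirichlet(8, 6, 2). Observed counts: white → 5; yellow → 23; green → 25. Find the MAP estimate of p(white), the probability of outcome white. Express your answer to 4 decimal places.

MAP estimate of p(white) = 0.1818

The posterior is Dirichlet(αᵢ + nᵢ) = Dirichlet(13, 29, 27).
For a Dirichlet(a₁,…,a_K) with all aᵢ > 1, the mode has j-th component (aⱼ − 1)/(Σaᵢ − K).
Here Σaᵢ = 69 and K = 3, so p(white) = (13 − 1)/(69 − 3) = 12/66 ≈ 0.1818.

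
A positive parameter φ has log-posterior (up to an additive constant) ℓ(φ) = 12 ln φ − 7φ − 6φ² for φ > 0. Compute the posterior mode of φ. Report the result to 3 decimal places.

φ̂_MAP = 0.750

ℓ'(φ) = 12/φ − 7 − 12φ. Setting this to zero and multiplying by φ: 12φ² + 7φ − 12 = 0.
φ = (−7 + √(7² + 4·12·12)) / (2·12) = (−7 + √625) / 24 = (−7 + 25)/24 = 3/4.
ℓ''(φ) = −12/φ² − 12 < 0, confirming a maximum.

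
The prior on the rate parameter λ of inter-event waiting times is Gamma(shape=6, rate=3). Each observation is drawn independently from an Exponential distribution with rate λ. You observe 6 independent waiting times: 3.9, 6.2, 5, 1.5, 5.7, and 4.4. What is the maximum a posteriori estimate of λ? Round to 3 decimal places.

The Exponential(rate=λ) likelihood is ∝ λ^n e^(−λΣtᵢ). Here n = 6 and Σtᵢ = 3.9 + 6.2 + 5 + 1.5 + 5.7 + 4.4 = 26.7.
Posterior ∝ λ^5e^(−3λ) · λ^6e^(−26.7λ) = λ^11e^(−29.7λ), i.e. Gamma(12, 29.7).
Mode = (a−1)/b = 11/29.7 ≈ 0.370.

λ̂_MAP = 0.370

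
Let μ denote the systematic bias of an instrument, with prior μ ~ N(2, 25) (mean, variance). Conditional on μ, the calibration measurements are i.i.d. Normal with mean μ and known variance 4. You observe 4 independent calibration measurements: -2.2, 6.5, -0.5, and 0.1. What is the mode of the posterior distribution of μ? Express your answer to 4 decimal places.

μ̂_MAP = 1.0144

n = 4; x̄ = ((-2.2) + 6.5 + (-0.5) + 0.1)/4 = 3.9/4 = 0.975.
For a Normal prior and Normal likelihood with known variance, the posterior is Normal; its mode equals its mean, the precision-weighted average.
Prior precision 1/σ₀² = 1/25 = 0.04; data precision n/σ² = 4/4 = 1.
μ̂ = (0.04·2 + 1·0.975) / (0.04 + 1) = 1.055/1.04 = 211/208 ≈ 1.0144.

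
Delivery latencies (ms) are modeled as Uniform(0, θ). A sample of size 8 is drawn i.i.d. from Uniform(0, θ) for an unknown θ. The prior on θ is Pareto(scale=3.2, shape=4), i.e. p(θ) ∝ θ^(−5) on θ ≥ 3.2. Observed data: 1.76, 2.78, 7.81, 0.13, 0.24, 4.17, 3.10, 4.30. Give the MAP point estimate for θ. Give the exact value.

θ̂_MAP = 7.81

The Uniform(0, θ) likelihood is θ^(−n) for θ ≥ max(xᵢ), zero otherwise. Here max(xᵢ) = 7.81.
Posterior ∝ θ^(−5) · θ^(−8) = θ^(−13) on θ ≥ max(3.2, 7.81) = 7.81.
This density is strictly decreasing in θ, so the posterior mode lies at the lower boundary of the support.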